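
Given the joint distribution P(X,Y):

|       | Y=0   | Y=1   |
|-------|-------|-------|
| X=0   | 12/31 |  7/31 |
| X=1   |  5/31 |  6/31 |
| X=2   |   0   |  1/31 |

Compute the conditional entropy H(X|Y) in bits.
1.0645 bits

H(X|Y) = H(X,Y) - H(Y)

H(X,Y) = -Σ_{x,y} P(x,y) log₂ P(x,y). Per-cell terms -P(x,y)·log₂P(x,y):
  X=0: 0.53003, 0.48477
  X=1: 0.42456, 0.45856
  X=2: 0.00000, 0.15981
  (cells with P = 0 contribute 0)
Sum of the 6 terms: H(X,Y) = 2.0577 bits

Marginal of Y (column sums):
  P(Y=0) = 12/31 + 5/31 + 0 = 17/31
  P(Y=1) = 7/31 + 6/31 + 1/31 = 14/31
H(Y) = -[(17/31)·log₂(17/31) + (14/31)·log₂(14/31)]
  = 0.47531 + 0.51793 = 0.9932 bits

H(X|Y) = H(X,Y) - H(Y) = 2.0577 - 0.9932 = 1.0645 bits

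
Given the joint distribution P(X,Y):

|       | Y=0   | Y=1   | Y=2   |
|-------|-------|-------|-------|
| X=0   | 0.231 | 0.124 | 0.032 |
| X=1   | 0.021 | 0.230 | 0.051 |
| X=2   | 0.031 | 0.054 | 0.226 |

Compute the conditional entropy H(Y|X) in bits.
1.1363 bits

H(Y|X) = H(X,Y) - H(X)

H(X,Y) = -Σ_{x,y} P(x,y) log₂ P(x,y). Per-cell terms -P(x,y)·log₂P(x,y):
  X=0: 0.4883, 0.3734, 0.1589
  X=1: 0.1170, 0.4877, 0.2190
  X=2: 0.1554, 0.2274, 0.4849
Sum of the 9 terms: H(X,Y) = 2.7120 bits

Marginal of X (row sums):
  P(X=0) = 0.231 + 0.124 + 0.032 = 0.387
  P(X=1) = 0.021 + 0.230 + 0.051 = 0.302
  P(X=2) = 0.031 + 0.054 + 0.226 = 0.311
H(X) = -[0.387·log₂(0.387) + 0.302·log₂(0.302) + 0.311·log₂(0.311)]
  = 0.5300 + 0.5217 + 0.5240 = 1.5757 bits

H(Y|X) = H(X,Y) - H(X) = 2.7120 - 1.5757 = 1.1363 bits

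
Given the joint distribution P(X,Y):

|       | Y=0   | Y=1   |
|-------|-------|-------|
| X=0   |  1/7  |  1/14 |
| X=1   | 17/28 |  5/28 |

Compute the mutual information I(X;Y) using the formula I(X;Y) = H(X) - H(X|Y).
0.0070 bits

I(X;Y) = H(X) - H(X|Y)

Marginal of X (row sums):
  P(X=0) = 1/7 + 1/14 = 3/14
  P(X=1) = 17/28 + 5/28 = 11/14
H(X) = -[(3/14)·log₂(3/14) + (11/14)·log₂(11/14)]
  = 0.47623 + 0.27337 = 0.7496 bits

Marginal of Y (column sums):
  P(Y=0) = 1/7 + 17/28 = 3/4
  P(Y=1) = 1/14 + 5/28 = 1/4
H(X|Y) = Σ_y P(y)·H(X|Y=y):
  Y=0: P(Y=0) = 3/4, P(X|Y=0) = (4/21, 17/21) → H(X|Y=0) = 0.70247
  Y=1: P(Y=1) = 1/4, P(X|Y=1) = (2/7, 5/7) → H(X|Y=1) = 0.86312
H(X|Y) = (3/4)·0.70247 + (1/4)·0.86312 = 0.7426 bits

I(X;Y) = H(X) - H(X|Y) = 0.7496 - 0.7426 = 0.0070 bits

Cross-check via I(X;Y) = H(X) + H(Y) - H(X,Y): computing H(Y) from the column sums and H(X,Y) from the 4 cells in the same way gives H(Y) = 0.8113 bits and H(X,Y) = 1.5539 bits, so
I(X;Y) = 0.7496 + 0.8113 - 1.5539 = 0.0070 bits ✓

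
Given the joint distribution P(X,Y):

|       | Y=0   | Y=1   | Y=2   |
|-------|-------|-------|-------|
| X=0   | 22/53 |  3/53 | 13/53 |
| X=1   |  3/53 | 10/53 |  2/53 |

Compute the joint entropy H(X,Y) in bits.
2.1252 bits

H(X,Y) = -Σ_{x,y} P(x,y) log₂ P(x,y). Per-cell terms -P(x,y)·log₂P(x,y):
  X=0: 0.5265, 0.2345, 0.4973
  X=1: 0.2345, 0.4540, 0.1784
Sum of the 6 terms: H(X,Y) = 2.1252 bits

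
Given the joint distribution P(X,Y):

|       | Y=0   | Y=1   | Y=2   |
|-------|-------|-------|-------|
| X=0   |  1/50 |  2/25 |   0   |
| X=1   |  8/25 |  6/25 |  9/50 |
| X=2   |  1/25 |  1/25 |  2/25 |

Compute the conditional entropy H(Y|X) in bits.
1.4562 bits

H(Y|X) = H(X,Y) - H(X)

H(X,Y) = -Σ_{x,y} P(x,y) log₂ P(x,y). Per-cell terms -P(x,y)·log₂P(x,y):
  X=0: 0.1129, 0.2915, 0.0000
  X=1: 0.5260, 0.4941, 0.4453
  X=2: 0.1858, 0.1858, 0.2915
  (cells with P = 0 contribute 0)
Sum of the 9 terms: H(X,Y) = 2.5329 bits

Marginal of X (row sums):
  P(X=0) = 1/50 + 2/25 + 0 = 1/10
  P(X=1) = 8/25 + 6/25 + 9/50 = 37/50
  P(X=2) = 1/25 + 1/25 + 2/25 = 4/25
H(X) = -[(1/10)·log₂(1/10) + (37/50)·log₂(37/50) + (4/25)·log₂(4/25)]
  = 0.3322 + 0.3215 + 0.4230 = 1.0767 bits

H(Y|X) = H(X,Y) - H(X) = 2.5329 - 1.0767 = 1.4562 bits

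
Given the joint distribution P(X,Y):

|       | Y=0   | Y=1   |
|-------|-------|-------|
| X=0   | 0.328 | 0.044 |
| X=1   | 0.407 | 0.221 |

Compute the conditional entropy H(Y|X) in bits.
0.7827 bits

H(Y|X) = H(X,Y) - H(X)

H(X,Y) = -Σ_{x,y} P(x,y) log₂ P(x,y). Per-cell terms -P(x,y)·log₂P(x,y):
  X=0: 0.5275, 0.1983
  X=1: 0.5278, 0.4813
Sum of the 4 terms: H(X,Y) = 1.7349 bits

Marginal of X (row sums):
  P(X=0) = 0.328 + 0.044 = 0.372
  P(X=1) = 0.407 + 0.221 = 0.628
H(X) = -[0.372·log₂(0.372) + 0.628·log₂(0.628)]
  = 0.5307 + 0.4215 = 0.9522 bits

H(Y|X) = H(X,Y) - H(X) = 1.7349 - 0.9522 = 0.7827 bits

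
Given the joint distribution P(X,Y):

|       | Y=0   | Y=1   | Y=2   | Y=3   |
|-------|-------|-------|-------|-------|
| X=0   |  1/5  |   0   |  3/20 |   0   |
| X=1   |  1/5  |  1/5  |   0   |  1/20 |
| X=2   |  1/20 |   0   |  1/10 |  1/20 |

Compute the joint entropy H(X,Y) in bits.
2.7842 bits

H(X,Y) = -Σ_{x,y} P(x,y) log₂ P(x,y). Per-cell terms -P(x,y)·log₂P(x,y):
  X=0: 0.4644, 0.0000, 0.4105, 0.0000
  X=1: 0.4644, 0.4644, 0.0000, 0.2161
  X=2: 0.2161, 0.0000, 0.3322, 0.2161
  (cells with P = 0 contribute 0)
Sum of the 12 terms: H(X,Y) = 2.7842 bits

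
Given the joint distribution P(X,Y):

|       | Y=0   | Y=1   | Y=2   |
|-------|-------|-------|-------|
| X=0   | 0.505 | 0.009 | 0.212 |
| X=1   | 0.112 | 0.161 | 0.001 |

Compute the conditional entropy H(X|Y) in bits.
0.4816 bits

H(X|Y) = H(X,Y) - H(Y)

H(X,Y) = -Σ_{x,y} P(x,y) log₂ P(x,y). Per-cell terms -P(x,y)·log₂P(x,y):
  X=0: 0.4977506, 0.0611627, 0.4744271
  X=1: 0.3537441, 0.4242137, 0.0099658
Sum of the 6 terms: H(X,Y) = 1.8212640 bits

Marginal of Y (column sums):
  P(Y=0) = 0.505 + 0.112 = 0.617
  P(Y=1) = 0.009 + 0.161 = 0.170
  P(Y=2) = 0.212 + 0.001 = 0.213
H(Y) = -[0.617·log₂(0.617) + 0.170·log₂(0.170) + 0.213·log₂(0.213)]
  = 0.4298377 + 0.4345869 + 0.4752189 = 1.3396435 bits

H(X|Y) = H(X,Y) - H(Y) = 1.8212640 - 1.3396435 = 0.4816 bits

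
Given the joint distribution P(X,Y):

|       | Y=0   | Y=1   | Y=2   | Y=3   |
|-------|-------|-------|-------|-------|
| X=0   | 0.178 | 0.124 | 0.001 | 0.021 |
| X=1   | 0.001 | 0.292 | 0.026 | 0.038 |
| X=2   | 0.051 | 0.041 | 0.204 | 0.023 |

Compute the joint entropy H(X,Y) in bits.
2.7893 bits

H(X,Y) = -Σ_{x,y} P(x,y) log₂ P(x,y). Per-cell terms -P(x,y)·log₂P(x,y):
  X=0: 0.4432, 0.3734, 0.0100, 0.1170
  X=1: 0.0100, 0.5186, 0.1369, 0.1793
  X=2: 0.2190, 0.1889, 0.4678, 0.1252
Sum of the 12 terms: H(X,Y) = 2.7893 bits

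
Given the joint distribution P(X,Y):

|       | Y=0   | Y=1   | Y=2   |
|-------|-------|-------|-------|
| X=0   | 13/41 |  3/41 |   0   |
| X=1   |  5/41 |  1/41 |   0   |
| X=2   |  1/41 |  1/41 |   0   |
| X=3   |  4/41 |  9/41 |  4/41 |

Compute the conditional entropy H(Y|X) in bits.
1.0243 bits

H(Y|X) = H(X,Y) - H(X)

H(X,Y) = -Σ_{x,y} P(x,y) log₂ P(x,y). Per-cell terms -P(x,y)·log₂P(x,y):
  X=0: 0.52543, 0.27604, 0.00000
  X=1: 0.37020, 0.13067, 0.00000
  X=2: 0.13067, 0.13067, 0.00000
  X=3: 0.32757, 0.48021, 0.32757
  (cells with P = 0 contribute 0)
Sum of the 12 terms: H(X,Y) = 2.6990 bits

Marginal of X (row sums):
  P(X=0) = 13/41 + 3/41 + 0 = 16/41
  P(X=1) = 5/41 + 1/41 + 0 = 6/41
  P(X=2) = 1/41 + 1/41 + 0 = 2/41
  P(X=3) = 4/41 + 9/41 + 4/41 = 17/41
H(X) = -[(16/41)·log₂(16/41) + (6/41)·log₂(6/41) + (2/41)·log₂(2/41) + (17/41)·log₂(17/41)]
  = 0.52978 + 0.40574 + 0.21256 + 0.52662 = 1.6747 bits

H(Y|X) = H(X,Y) - H(X) = 2.6990 - 1.6747 = 1.0243 bits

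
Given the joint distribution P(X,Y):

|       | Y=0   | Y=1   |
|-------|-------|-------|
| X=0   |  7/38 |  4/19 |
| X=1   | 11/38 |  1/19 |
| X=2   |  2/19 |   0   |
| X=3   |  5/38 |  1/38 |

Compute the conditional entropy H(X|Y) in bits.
1.6611 bits

H(X|Y) = H(X,Y) - H(Y)

H(X,Y) = -Σ_{x,y} P(x,y) log₂ P(x,y). Per-cell terms -P(x,y)·log₂P(x,y):
  X=0: 0.4496, 0.4732
  X=1: 0.5177, 0.2236
  X=2: 0.3419, 0.0000
  X=3: 0.3850, 0.1381
  (cells with P = 0 contribute 0)
Sum of the 8 terms: H(X,Y) = 2.5291 bits

Marginal of Y (column sums):
  P(Y=0) = 7/38 + 11/38 + 2/19 + 5/38 = 27/38
  P(Y=1) = 4/19 + 1/19 + 0 + 1/38 = 11/38
H(Y) = -[(27/38)·log₂(27/38) + (11/38)·log₂(11/38)]
  = 0.3503 + 0.5177 = 0.8680 bits

H(X|Y) = H(X,Y) - H(Y) = 2.5291 - 0.8680 = 1.6611 bits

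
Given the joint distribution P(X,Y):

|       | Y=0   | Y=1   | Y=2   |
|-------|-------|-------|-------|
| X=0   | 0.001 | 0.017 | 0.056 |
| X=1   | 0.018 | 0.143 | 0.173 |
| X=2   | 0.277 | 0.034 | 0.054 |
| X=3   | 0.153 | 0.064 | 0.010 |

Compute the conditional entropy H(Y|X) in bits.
1.1044 bits

H(Y|X) = H(X,Y) - H(X)

H(X,Y) = -Σ_{x,y} P(x,y) log₂ P(x,y). Per-cell terms -P(x,y)·log₂P(x,y):
  X=0: 0.0100, 0.0999, 0.2329
  X=1: 0.1043, 0.4012, 0.4379
  X=2: 0.5130, 0.1659, 0.2274
  X=3: 0.4144, 0.2538, 0.0664
Sum of the 12 terms: H(X,Y) = 2.9271 bits

Marginal of X (row sums):
  P(X=0) = 0.001 + 0.017 + 0.056 = 0.074
  P(X=1) = 0.018 + 0.143 + 0.173 = 0.334
  P(X=2) = 0.277 + 0.034 + 0.054 = 0.365
  P(X=3) = 0.153 + 0.064 + 0.010 = 0.227
H(X) = -[0.074·log₂(0.074) + 0.334·log₂(0.334) + 0.365·log₂(0.365) + 0.227·log₂(0.227)]
  = 0.2780 + 0.5284 + 0.5307 + 0.4856 = 1.8227 bits

H(Y|X) = H(X,Y) - H(X) = 2.9271 - 1.8227 = 1.1044 bits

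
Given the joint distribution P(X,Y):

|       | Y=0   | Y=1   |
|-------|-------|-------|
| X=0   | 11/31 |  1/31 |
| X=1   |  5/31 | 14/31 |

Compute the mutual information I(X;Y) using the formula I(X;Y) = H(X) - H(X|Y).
0.3294 bits

I(X;Y) = H(X) - H(X|Y)

Marginal of X (row sums):
  P(X=0) = 11/31 + 1/31 = 12/31
  P(X=1) = 5/31 + 14/31 = 19/31
H(X) = -[(12/31)·log₂(12/31) + (19/31)·log₂(19/31)]
  = 0.5300 + 0.4329 = 0.9629 bits

Marginal of Y (column sums):
  P(Y=0) = 11/31 + 5/31 = 16/31
  P(Y=1) = 1/31 + 14/31 = 15/31
H(X|Y) = Σ_y P(y)·H(X|Y=y):
  Y=0: P(Y=0) = 16/31, P(X|Y=0) = (11/16, 5/16) → H(X|Y=0) = 0.8960
  Y=1: P(Y=1) = 15/31, P(X|Y=1) = (1/15, 14/15) → H(X|Y=1) = 0.3534
H(X|Y) = (16/31)·0.8960 + (15/31)·0.3534 = 0.6335 bits

I(X;Y) = H(X) - H(X|Y) = 0.9629 - 0.6335 = 0.3294 bits

Cross-check via I(X;Y) = H(X) + H(Y) - H(X,Y): computing H(Y) from the column sums and H(X,Y) from the 4 cells in the same way gives H(Y) = 0.9992 bits and H(X,Y) = 1.6327 bits, so
I(X;Y) = 0.9629 + 0.9992 - 1.6327 = 0.3294 bits ✓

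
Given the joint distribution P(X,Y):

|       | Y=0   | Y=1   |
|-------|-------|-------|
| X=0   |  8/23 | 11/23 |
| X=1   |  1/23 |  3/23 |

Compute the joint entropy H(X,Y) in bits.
1.6188 bits

H(X,Y) = -Σ_{x,y} P(x,y) log₂ P(x,y). Per-cell terms -P(x,y)·log₂P(x,y):
  X=0: 0.5299, 0.5089
  X=1: 0.1967, 0.3833
Sum of the 4 terms: H(X,Y) = 1.6188 bits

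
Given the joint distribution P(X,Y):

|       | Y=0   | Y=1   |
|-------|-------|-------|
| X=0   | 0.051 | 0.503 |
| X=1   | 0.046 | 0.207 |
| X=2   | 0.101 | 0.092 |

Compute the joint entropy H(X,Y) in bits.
2.0431 bits

H(X,Y) = -Σ_{x,y} P(x,y) log₂ P(x,y). Per-cell terms -P(x,y)·log₂P(x,y):
  X=0: 0.21896, 0.49866
  X=1: 0.20434, 0.47037
  X=2: 0.33406, 0.31668
Sum of the 6 terms: H(X,Y) = 2.0431 bits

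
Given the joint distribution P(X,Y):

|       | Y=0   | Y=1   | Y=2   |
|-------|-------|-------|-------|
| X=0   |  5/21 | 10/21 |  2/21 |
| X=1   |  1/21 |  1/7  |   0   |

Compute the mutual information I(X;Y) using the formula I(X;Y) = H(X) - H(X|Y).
0.0343 bits

I(X;Y) = H(X) - H(X|Y)

Marginal of X (row sums):
  P(X=0) = 5/21 + 10/21 + 2/21 = 17/21
  P(X=1) = 1/21 + 1/7 + 0 = 4/21
H(X) = -[(17/21)·log₂(17/21) + (4/21)·log₂(4/21)]
  = 0.246787 + 0.455680 = 0.70247 bits

Marginal of Y (column sums):
  P(Y=0) = 5/21 + 1/21 = 2/7
  P(Y=1) = 10/21 + 1/7 = 13/21
  P(Y=2) = 2/21 + 0 = 2/21
H(X|Y) = Σ_y P(y)·H(X|Y=y):
  Y=0: P(Y=0) = 2/7, P(X|Y=0) = (5/6, 1/6) → H(X|Y=0) = 0.650022
  Y=1: P(Y=1) = 13/21, P(X|Y=1) = (10/13, 3/13) → H(X|Y=1) = 0.779350
  Y=2: P(Y=2) = 2/21, P(X|Y=2) = (1, 0) → H(X|Y=2) = 0.000000
H(X|Y) = (2/7)·0.650022 + (13/21)·0.779350 + (2/21)·0.000000 = 0.66818 bits

I(X;Y) = H(X) - H(X|Y) = 0.70247 - 0.66818 = 0.0343 bits

Cross-check via I(X;Y) = H(X) + H(Y) - H(X,Y): computing H(Y) from the column sums and H(X,Y) from the 6 cells in the same way gives H(Y) = 1.26777 bits and H(X,Y) = 1.93595 bits, so
I(X;Y) = 0.70247 + 1.26777 - 1.93595 = 0.0343 bits ✓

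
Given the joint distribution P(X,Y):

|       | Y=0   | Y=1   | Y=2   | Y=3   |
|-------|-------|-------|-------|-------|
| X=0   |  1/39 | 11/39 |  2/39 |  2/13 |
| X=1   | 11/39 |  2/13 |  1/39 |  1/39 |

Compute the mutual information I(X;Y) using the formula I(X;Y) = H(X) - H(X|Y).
0.2871 bits

I(X;Y) = H(X) - H(X|Y)

Marginal of X (row sums):
  P(X=0) = 1/39 + 11/39 + 2/39 + 2/13 = 20/39
  P(X=1) = 11/39 + 2/13 + 1/39 + 1/39 = 19/39
H(X) = -[(20/39)·log₂(20/39) + (19/39)·log₂(19/39)]
  = 0.4940893 + 0.5054364 = 0.999526 bits

Marginal of Y (column sums):
  P(Y=0) = 1/39 + 11/39 = 4/13
  P(Y=1) = 11/39 + 2/13 = 17/39
  P(Y=2) = 2/39 + 1/39 = 1/13
  P(Y=3) = 2/13 + 1/39 = 7/39
H(X|Y) = Σ_y P(y)·H(X|Y=y):
  Y=0: P(Y=0) = 4/13, P(X|Y=0) = (1/12, 11/12) → H(X|Y=0) = 0.4138169
  Y=1: P(Y=1) = 17/39, P(X|Y=1) = (11/17, 6/17) → H(X|Y=1) = 0.9366674
  Y=2: P(Y=2) = 1/13, P(X|Y=2) = (2/3, 1/3) → H(X|Y=2) = 0.9182958
  Y=3: P(Y=3) = 7/39, P(X|Y=3) = (6/7, 1/7) → H(X|Y=3) = 0.5916728
H(X|Y) = (4/13)·0.4138169 + (17/39)·0.9366674 + (1/13)·0.9182958 + (7/39)·0.5916728 = 0.712455 bits

I(X;Y) = H(X) - H(X|Y) = 0.999526 - 0.712455 = 0.2871 bits

Cross-check via I(X;Y) = H(X) + H(Y) - H(X,Y): computing H(Y) from the column sums and H(X,Y) from the 8 cells in the same way gives H(Y) = 1.774818 bits and H(X,Y) = 2.487273 bits, so
I(X;Y) = 0.999526 + 1.774818 - 2.487273 = 0.2871 bits ✓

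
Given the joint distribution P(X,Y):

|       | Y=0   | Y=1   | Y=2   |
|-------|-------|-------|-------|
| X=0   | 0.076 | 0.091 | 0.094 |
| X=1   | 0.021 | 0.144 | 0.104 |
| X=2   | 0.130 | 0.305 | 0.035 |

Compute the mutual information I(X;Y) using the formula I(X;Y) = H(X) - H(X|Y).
0.1311 bits

I(X;Y) = H(X) - H(X|Y)

Marginal of X (row sums):
  P(X=0) = 0.076 + 0.091 + 0.094 = 0.261
  P(X=1) = 0.021 + 0.144 + 0.104 = 0.269
  P(X=2) = 0.130 + 0.305 + 0.035 = 0.470
H(X) = -[0.261·log₂(0.261) + 0.269·log₂(0.269) + 0.470·log₂(0.470)]
  = 0.5057862 + 0.5095726 + 0.5119556 = 1.527314 bits

Marginal of Y (column sums):
  P(Y=0) = 0.076 + 0.021 + 0.130 = 0.227
  P(Y=1) = 0.091 + 0.144 + 0.305 = 0.540
  P(Y=2) = 0.094 + 0.104 + 0.035 = 0.233
H(X|Y) = Σ_y P(y)·H(X|Y=y):
  Y=0: P(Y=0) = 0.227, P(X|Y=0) = (76/227, 21/227, 130/227) → H(X|Y=0) = 1.3067733
  Y=1: P(Y=1) = 0.540, P(X|Y=1) = (91/540, 4/15, 61/108) → H(X|Y=1) = 1.4069240
  Y=2: P(Y=2) = 0.233, P(X|Y=2) = (94/233, 104/233, 35/233) → H(X|Y=2) = 1.4585982
H(X|Y) = 0.227·1.3067733 + 0.540·1.4069240 + 0.233·1.4585982 = 1.396230 bits

I(X;Y) = H(X) - H(X|Y) = 1.527314 - 1.396230 = 0.1311 bits

Cross-check via I(X;Y) = H(X) + H(Y) - H(X,Y): computing H(Y) from the column sums and H(X,Y) from the 9 cells in the same way gives H(Y) = 1.455322 bits and H(X,Y) = 2.851552 bits, so
I(X;Y) = 1.527314 + 1.455322 - 2.851552 = 0.1311 bits ✓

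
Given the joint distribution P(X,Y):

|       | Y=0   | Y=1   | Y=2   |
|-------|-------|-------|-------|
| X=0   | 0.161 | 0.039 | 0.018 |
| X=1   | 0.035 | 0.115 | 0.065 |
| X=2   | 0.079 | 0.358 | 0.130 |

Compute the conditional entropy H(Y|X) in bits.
1.2780 bits

H(Y|X) = H(X,Y) - H(X)

H(X,Y) = -Σ_{x,y} P(x,y) log₂ P(x,y). Per-cell terms -P(x,y)·log₂P(x,y):
  X=0: 0.42421, 0.18253, 0.10433
  X=1: 0.16928, 0.35883, 0.25632
  X=2: 0.28930, 0.53054, 0.38264
Sum of the 9 terms: H(X,Y) = 2.6980 bits

Marginal of X (row sums):
  P(X=0) = 0.161 + 0.039 + 0.018 = 0.218
  P(X=1) = 0.035 + 0.115 + 0.065 = 0.215
  P(X=2) = 0.079 + 0.358 + 0.130 = 0.567
H(X) = -[0.218·log₂(0.218) + 0.215·log₂(0.215) + 0.567·log₂(0.567)]
  = 0.47908 + 0.47678 + 0.46413 = 1.4200 bits

H(Y|X) = H(X,Y) - H(X) = 2.6980 - 1.4200 = 1.2780 bits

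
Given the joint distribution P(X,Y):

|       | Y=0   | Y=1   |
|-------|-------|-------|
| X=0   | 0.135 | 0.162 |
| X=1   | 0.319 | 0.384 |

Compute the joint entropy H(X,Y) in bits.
1.8715 bits

H(X,Y) = -Σ_{x,y} P(x,y) log₂ P(x,y). Per-cell terms -P(x,y)·log₂P(x,y):
  X=0: 0.39001, 0.42540
  X=1: 0.52583, 0.53024
Sum of the 4 terms: H(X,Y) = 1.8715 bits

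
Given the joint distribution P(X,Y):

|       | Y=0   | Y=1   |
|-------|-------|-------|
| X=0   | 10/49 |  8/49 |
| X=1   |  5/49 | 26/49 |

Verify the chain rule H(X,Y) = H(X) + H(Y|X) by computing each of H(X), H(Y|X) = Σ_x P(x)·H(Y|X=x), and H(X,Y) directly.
H(X) = 0.9486 bits, H(Y|X) = 0.7673 bits, H(X,Y) = 1.7159 bits

Marginal of X (row sums):
  P(X=0) = 10/49 + 8/49 = 18/49
  P(X=1) = 5/49 + 26/49 = 31/49
H(X) = -[(18/49)·log₂(18/49) + (31/49)·log₂(31/49)]
  = 0.5307 + 0.4179 = 0.9486 bits

H(Y|X) = Σ_x P(x)·H(Y|X=x):
  X=0: P(X=0) = 18/49, P(Y|X=0) = (5/9, 4/9) → H(Y|X=0) = 0.9911
  X=1: P(X=1) = 31/49, P(Y|X=1) = (5/31, 26/31) → H(Y|X=1) = 0.6374
H(Y|X) = (18/49)·0.9911 + (31/49)·0.6374 = 0.7673 bits

H(X,Y) = -Σ_{x,y} P(x,y) log₂ P(x,y). Per-cell terms -P(x,y)·log₂P(x,y):
  X=0: 0.4679, 0.4269
  X=1: 0.3360, 0.4851
Sum of the 4 terms: H(X,Y) = 1.7159 bits

Chain rule check:
  H(X) + H(Y|X) = 0.9486 + 0.7673 = 1.7159 bits
  H(X,Y) = 1.7159 bits
✓ Chain rule verified.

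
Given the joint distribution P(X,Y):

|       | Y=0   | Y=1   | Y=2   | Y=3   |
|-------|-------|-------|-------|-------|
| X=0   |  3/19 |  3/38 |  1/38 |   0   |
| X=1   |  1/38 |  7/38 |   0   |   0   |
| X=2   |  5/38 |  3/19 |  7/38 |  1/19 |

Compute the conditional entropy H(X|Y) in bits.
1.1666 bits

H(X|Y) = H(X,Y) - H(Y)

H(X,Y) = -Σ_{x,y} P(x,y) log₂ P(x,y). Per-cell terms -P(x,y)·log₂P(x,y):
  X=0: 0.4204682, 0.2891814, 0.1381034, 0.0000000
  X=1: 0.1381034, 0.4495792, 0.0000000, 0.0000000
  X=2: 0.3849999, 0.4204682, 0.4495792, 0.2235751
  (cells with P = 0 contribute 0)
Sum of the 12 terms: H(X,Y) = 2.914058 bits

Marginal of Y (column sums):
  P(Y=0) = 3/19 + 1/38 + 5/38 = 6/19
  P(Y=1) = 3/38 + 7/38 + 3/19 = 8/19
  P(Y=2) = 1/38 + 0 + 7/38 = 4/19
  P(Y=3) = 0 + 0 + 1/19 = 1/19
H(Y) = -[(6/19)·log₂(6/19) + (8/19)·log₂(8/19) + (4/19)·log₂(4/19) + (1/19)·log₂(1/19)]
  = 0.5251468 + 0.5254432 + 0.4732479 + 0.2235751 = 1.747413 bits

H(X|Y) = H(X,Y) - H(Y) = 2.914058 - 1.747413 = 1.1666 bits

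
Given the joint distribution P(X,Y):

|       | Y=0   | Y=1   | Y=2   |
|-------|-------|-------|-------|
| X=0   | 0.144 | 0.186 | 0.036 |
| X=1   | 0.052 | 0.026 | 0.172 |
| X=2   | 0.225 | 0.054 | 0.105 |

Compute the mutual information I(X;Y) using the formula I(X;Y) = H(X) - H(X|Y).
0.2440 bits

I(X;Y) = H(X) - H(X|Y)

Marginal of X (row sums):
  P(X=0) = 0.144 + 0.186 + 0.036 = 0.366
  P(X=1) = 0.052 + 0.026 + 0.172 = 0.250
  P(X=2) = 0.225 + 0.054 + 0.105 = 0.384
H(X) = -[0.366·log₂(0.366) + 0.250·log₂(0.250) + 0.384·log₂(0.384)]
  = 0.53073 + 0.50000 + 0.53024 = 1.56097 bits

Marginal of Y (column sums):
  P(Y=0) = 0.144 + 0.052 + 0.225 = 0.421
  P(Y=1) = 0.186 + 0.026 + 0.054 = 0.266
  P(Y=2) = 0.036 + 0.172 + 0.105 = 0.313
H(X|Y) = Σ_y P(y)·H(X|Y=y):
  Y=0: P(Y=0) = 0.421, P(X|Y=0) = (144/421, 52/421, 225/421) → H(X|Y=0) = 1.38515
  Y=1: P(Y=1) = 0.266, P(X|Y=1) = (93/133, 13/133, 27/133) → H(X|Y=1) = 1.15581
  Y=2: P(Y=2) = 0.313, P(X|Y=2) = (36/313, 172/313, 105/313) → H(X|Y=2) = 1.36213
H(X|Y) = 0.421·1.38515 + 0.266·1.15581 + 0.313·1.36213 = 1.31694 bits

I(X;Y) = H(X) - H(X|Y) = 1.56097 - 1.31694 = 0.2440 bits

Cross-check via I(X;Y) = H(X) + H(Y) - H(X,Y): computing H(Y) from the column sums and H(X,Y) from the 9 cells in the same way gives H(Y) = 1.55816 bits and H(X,Y) = 2.87510 bits, so
I(X;Y) = 1.56097 + 1.55816 - 2.87510 = 0.2440 bits ✓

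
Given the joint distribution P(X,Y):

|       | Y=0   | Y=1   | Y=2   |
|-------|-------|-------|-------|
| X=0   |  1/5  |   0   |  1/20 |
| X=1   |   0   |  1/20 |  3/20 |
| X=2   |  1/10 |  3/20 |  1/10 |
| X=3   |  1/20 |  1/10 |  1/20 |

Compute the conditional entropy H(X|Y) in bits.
1.5651 bits

H(X|Y) = H(X,Y) - H(Y)

H(X,Y) = -Σ_{x,y} P(x,y) log₂ P(x,y). Per-cell terms -P(x,y)·log₂P(x,y):
  X=0: 0.4644, 0.0000, 0.2161
  X=1: 0.0000, 0.2161, 0.4105
  X=2: 0.3322, 0.4105, 0.3322
  X=3: 0.2161, 0.3322, 0.2161
  (cells with P = 0 contribute 0)
Sum of the 12 terms: H(X,Y) = 3.1464 bits

Marginal of Y (column sums):
  P(Y=0) = 1/5 + 0 + 1/10 + 1/20 = 7/20
  P(Y=1) = 0 + 1/20 + 3/20 + 1/10 = 3/10
  P(Y=2) = 1/20 + 3/20 + 1/10 + 1/20 = 7/20
H(Y) = -[(7/20)·log₂(7/20) + (3/10)·log₂(3/10) + (7/20)·log₂(7/20)]
  = 0.5301 + 0.5211 + 0.5301 = 1.5813 bits

H(X|Y) = H(X,Y) - H(Y) = 3.1464 - 1.5813 = 1.5651 bits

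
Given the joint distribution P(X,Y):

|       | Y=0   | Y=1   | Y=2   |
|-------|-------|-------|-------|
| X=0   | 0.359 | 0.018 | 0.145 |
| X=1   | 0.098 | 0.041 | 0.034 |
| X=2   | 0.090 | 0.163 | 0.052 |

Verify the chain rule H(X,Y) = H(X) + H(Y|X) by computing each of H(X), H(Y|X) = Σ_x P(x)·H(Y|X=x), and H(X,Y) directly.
H(X) = 1.4500 bits, H(Y|X) = 1.2331 bits, H(X,Y) = 2.6831 bits

Marginal of X (row sums):
  P(X=0) = 0.359 + 0.018 + 0.145 = 0.522
  P(X=1) = 0.098 + 0.041 + 0.034 = 0.173
  P(X=2) = 0.090 + 0.163 + 0.052 = 0.305
H(X) = -[0.522·log₂(0.522) + 0.173·log₂(0.173) + 0.305·log₂(0.305)]
  = 0.48957 + 0.43789 + 0.52250 = 1.4500 bits

H(Y|X) = Σ_x P(x)·H(Y|X=x):
  X=0: P(X=0) = 0.522, P(Y|X=0) = (359/522, 1/29, 5/18) → H(Y|X=0) = 1.05227
  X=1: P(X=1) = 0.173, P(Y|X=1) = (98/173, 41/173, 34/173) → H(Y|X=1) = 1.41801
  X=2: P(X=2) = 0.305, P(Y|X=2) = (18/61, 163/305, 52/305) → H(Y|X=2) = 1.43781
H(Y|X) = 0.522·1.05227 + 0.173·1.41801 + 0.305·1.43781 = 1.2331 bits

H(X,Y) = -Σ_{x,y} P(x,y) log₂ P(x,y). Per-cell terms -P(x,y)·log₂P(x,y):
  X=0: 0.53058, 0.10433, 0.40395
  X=1: 0.32841, 0.18894, 0.16586
  X=2: 0.31265, 0.42658, 0.22180
Sum of the 9 terms: H(X,Y) = 2.6831 bits

Chain rule check:
  H(X) + H(Y|X) = 1.4500 + 1.2331 = 2.6831 bits
  H(X,Y) = 2.6831 bits
✓ Chain rule verified.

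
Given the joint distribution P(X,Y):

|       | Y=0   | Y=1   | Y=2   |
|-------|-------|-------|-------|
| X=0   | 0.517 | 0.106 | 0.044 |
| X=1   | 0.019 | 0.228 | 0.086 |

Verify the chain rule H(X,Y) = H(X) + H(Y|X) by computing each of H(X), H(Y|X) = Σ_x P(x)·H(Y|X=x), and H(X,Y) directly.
H(X) = 0.9180 bits, H(Y|X) = 1.0149 bits, H(X,Y) = 1.9329 bits

Marginal of X (row sums):
  P(X=0) = 0.517 + 0.106 + 0.044 = 0.667
  P(X=1) = 0.019 + 0.228 + 0.086 = 0.333
H(X) = -[0.667·log₂(0.667) + 0.333·log₂(0.333)]
  = 0.3897 + 0.5283 = 0.9180 bits

H(Y|X) = Σ_x P(x)·H(Y|X=x):
  X=0: P(X=0) = 0.667, P(Y|X=0) = (517/667, 106/667, 44/667) → H(Y|X=0) = 0.9653
  X=1: P(X=1) = 0.333, P(Y|X=1) = (19/333, 76/111, 86/333) → H(Y|X=1) = 1.1143
H(Y|X) = 0.667·0.9653 + 0.333·1.1143 = 1.0149 bits

H(X,Y) = -Σ_{x,y} P(x,y) log₂ P(x,y). Per-cell terms -P(x,y)·log₂P(x,y):
  X=0: 0.4921, 0.3432, 0.1983
  X=1: 0.1086, 0.4863, 0.3044
Sum of the 6 terms: H(X,Y) = 1.9329 bits

Chain rule check:
  H(X) + H(Y|X) = 0.9180 + 1.0149 = 1.9329 bits
  H(X,Y) = 1.9329 bits
✓ Chain rule verified.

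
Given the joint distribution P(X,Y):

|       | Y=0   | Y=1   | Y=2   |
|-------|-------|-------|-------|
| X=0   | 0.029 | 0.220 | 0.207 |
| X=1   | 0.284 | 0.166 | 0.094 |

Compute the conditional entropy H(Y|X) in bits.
1.3711 bits

H(Y|X) = H(X,Y) - H(X)

H(X,Y) = -Σ_{x,y} P(x,y) log₂ P(x,y). Per-cell terms -P(x,y)·log₂P(x,y):
  X=0: 0.14813, 0.48057, 0.47037
  X=1: 0.51575, 0.43006, 0.32065
Sum of the 6 terms: H(X,Y) = 2.3655 bits

Marginal of X (row sums):
  P(X=0) = 0.029 + 0.220 + 0.207 = 0.456
  P(X=1) = 0.284 + 0.166 + 0.094 = 0.544
H(X) = -[0.456·log₂(0.456) + 0.544·log₂(0.544)]
  = 0.51660 + 0.47781 = 0.9944 bits

H(Y|X) = H(X,Y) - H(X) = 2.3655 - 0.9944 = 1.3711 bits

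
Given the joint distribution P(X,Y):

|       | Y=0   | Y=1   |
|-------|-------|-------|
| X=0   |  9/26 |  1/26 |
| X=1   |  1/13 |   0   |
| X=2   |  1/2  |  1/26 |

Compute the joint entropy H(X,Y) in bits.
1.6760 bits

H(X,Y) = -Σ_{x,y} P(x,y) log₂ P(x,y). Per-cell terms -P(x,y)·log₂P(x,y):
  X=0: 0.5298, 0.1808
  X=1: 0.2846, 0.0000
  X=2: 0.5000, 0.1808
  (cells with P = 0 contribute 0)
Sum of the 6 terms: H(X,Y) = 1.6760 bits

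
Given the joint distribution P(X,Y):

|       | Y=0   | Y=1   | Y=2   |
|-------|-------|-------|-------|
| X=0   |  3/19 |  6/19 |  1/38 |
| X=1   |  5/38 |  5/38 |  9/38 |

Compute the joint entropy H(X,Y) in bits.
2.3459 bits

H(X,Y) = -Σ_{x,y} P(x,y) log₂ P(x,y). Per-cell terms -P(x,y)·log₂P(x,y):
  X=0: 0.4205, 0.5251, 0.1381
  X=1: 0.3850, 0.3850, 0.4922
Sum of the 6 terms: H(X,Y) = 2.3459 bits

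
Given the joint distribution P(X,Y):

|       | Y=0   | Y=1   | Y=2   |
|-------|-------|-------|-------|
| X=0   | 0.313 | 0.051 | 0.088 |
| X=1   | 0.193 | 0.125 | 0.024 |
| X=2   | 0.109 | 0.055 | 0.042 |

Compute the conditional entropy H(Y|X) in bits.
1.2683 bits

H(Y|X) = H(X,Y) - H(X)

H(X,Y) = -Σ_{x,y} P(x,y) log₂ P(x,y). Per-cell terms -P(x,y)·log₂P(x,y):
  X=0: 0.5245, 0.2190, 0.3086
  X=1: 0.4581, 0.3750, 0.1291
  X=2: 0.3485, 0.2301, 0.1921
Sum of the 9 terms: H(X,Y) = 2.7850 bits

Marginal of X (row sums):
  P(X=0) = 0.313 + 0.051 + 0.088 = 0.452
  P(X=1) = 0.193 + 0.125 + 0.024 = 0.342
  P(X=2) = 0.109 + 0.055 + 0.042 = 0.206
H(X) = -[0.452·log₂(0.452) + 0.342·log₂(0.342) + 0.206·log₂(0.206)]
  = 0.5178 + 0.5294 + 0.4695 = 1.5167 bits

H(Y|X) = H(X,Y) - H(X) = 2.7850 - 1.5167 = 1.2683 bits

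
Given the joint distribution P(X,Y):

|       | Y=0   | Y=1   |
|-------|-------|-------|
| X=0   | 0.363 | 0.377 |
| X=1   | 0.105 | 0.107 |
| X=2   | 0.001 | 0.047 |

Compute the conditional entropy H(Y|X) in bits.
0.9588 bits

H(Y|X) = H(X,Y) - H(X)

H(X,Y) = -Σ_{x,y} P(x,y) log₂ P(x,y). Per-cell terms -P(x,y)·log₂P(x,y):
  X=0: 0.5307, 0.5306
  X=1: 0.3414, 0.3450
  X=2: 0.0100, 0.2073
Sum of the 6 terms: H(X,Y) = 1.9650 bits

Marginal of X (row sums):
  P(X=0) = 0.363 + 0.377 = 0.740
  P(X=1) = 0.105 + 0.107 = 0.212
  P(X=2) = 0.001 + 0.047 = 0.048
H(X) = -[0.740·log₂(0.740) + 0.212·log₂(0.212) + 0.048·log₂(0.048)]
  = 0.3215 + 0.4744 + 0.2103 = 1.0062 bits

H(Y|X) = H(X,Y) - H(X) = 1.9650 - 1.0062 = 0.9588 bits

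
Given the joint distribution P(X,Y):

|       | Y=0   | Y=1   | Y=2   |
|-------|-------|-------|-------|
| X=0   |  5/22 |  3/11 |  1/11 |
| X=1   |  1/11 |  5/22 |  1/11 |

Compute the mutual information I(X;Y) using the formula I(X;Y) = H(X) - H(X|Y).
0.0226 bits

I(X;Y) = H(X) - H(X|Y)

Marginal of X (row sums):
  P(X=0) = 5/22 + 3/11 + 1/11 = 13/22
  P(X=1) = 1/11 + 5/22 + 1/11 = 9/22
H(X) = -[(13/22)·log₂(13/22) + (9/22)·log₂(9/22)]
  = 0.448495 + 0.527525 = 0.97602 bits

Marginal of Y (column sums):
  P(Y=0) = 5/22 + 1/11 = 7/22
  P(Y=1) = 3/11 + 5/22 = 1/2
  P(Y=2) = 1/11 + 1/11 = 2/11
H(X|Y) = Σ_y P(y)·H(X|Y=y):
  Y=0: P(Y=0) = 7/22, P(X|Y=0) = (5/7, 2/7) → H(X|Y=0) = 0.863121
  Y=1: P(Y=1) = 1/2, P(X|Y=1) = (6/11, 5/11) → H(X|Y=1) = 0.994030
  Y=2: P(Y=2) = 2/11, P(X|Y=2) = (1/2, 1/2) → H(X|Y=2) = 1.000000
H(X|Y) = (7/22)·0.863121 + (1/2)·0.994030 + (2/11)·1.000000 = 0.95346 bits

I(X;Y) = H(X) - H(X|Y) = 0.97602 - 0.95346 = 0.0226 bits

Cross-check via I(X;Y) = H(X) + H(Y) - H(X,Y): computing H(Y) from the column sums and H(X,Y) from the 6 cells in the same way gives H(Y) = 1.47283 bits and H(X,Y) = 2.42629 bits, so
I(X;Y) = 0.97602 + 1.47283 - 2.42629 = 0.0226 bits ✓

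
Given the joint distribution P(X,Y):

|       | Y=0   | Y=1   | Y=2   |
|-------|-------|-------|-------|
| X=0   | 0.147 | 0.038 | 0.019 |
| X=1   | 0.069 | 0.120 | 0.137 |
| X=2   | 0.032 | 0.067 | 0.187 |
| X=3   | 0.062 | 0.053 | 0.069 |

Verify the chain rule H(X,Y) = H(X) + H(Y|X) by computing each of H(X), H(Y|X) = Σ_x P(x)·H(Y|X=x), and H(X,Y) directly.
H(X) = 1.9609 bits, H(Y|X) = 1.3718 bits, H(X,Y) = 3.3326 bits

Marginal of X (row sums):
  P(X=0) = 0.147 + 0.038 + 0.019 = 0.204
  P(X=1) = 0.069 + 0.120 + 0.137 = 0.326
  P(X=2) = 0.032 + 0.067 + 0.187 = 0.286
  P(X=3) = 0.062 + 0.053 + 0.069 = 0.184
H(X) = -[0.204·log₂(0.204) + 0.326·log₂(0.326) + 0.286·log₂(0.286) + 0.184·log₂(0.184)]
  = 0.46785 + 0.52716 + 0.51649 + 0.44937 = 1.9609 bits

H(Y|X) = Σ_x P(x)·H(Y|X=x):
  X=0: P(X=0) = 0.204, P(Y|X=0) = (49/68, 19/102, 19/204) → H(Y|X=0) = 1.11123
  X=1: P(X=1) = 0.326, P(Y|X=1) = (69/326, 60/163, 137/326) → H(Y|X=1) = 1.53049
  X=2: P(X=2) = 0.286, P(Y|X=2) = (16/143, 67/286, 17/26) → H(Y|X=2) = 1.24485
  X=3: P(X=3) = 0.184, P(Y|X=3) = (31/92, 53/184, 3/8) → H(Y|X=3) = 1.57667
H(Y|X) = 0.204·1.11123 + 0.326·1.53049 + 0.286·1.24485 + 0.184·1.57667 = 1.3718 bits

H(X,Y) = -Σ_{x,y} P(x,y) log₂ P(x,y). Per-cell terms -P(x,y)·log₂P(x,y):
  X=0: 0.40662, 0.17928, 0.10864
  X=1: 0.26615, 0.36707, 0.39288
  X=2: 0.15891, 0.26128, 0.45233
  X=3: 0.24872, 0.22461, 0.26615
Sum of the 12 terms: H(X,Y) = 3.3326 bits

Chain rule check:
  H(X) + H(Y|X) = 1.9609 + 1.3718 = 3.3327 bits
  H(X,Y) = 3.3326 bits
✓ Chain rule verified (Δ = 0.0001 is 4-dp rounding noise: each of the three values was rounded independently).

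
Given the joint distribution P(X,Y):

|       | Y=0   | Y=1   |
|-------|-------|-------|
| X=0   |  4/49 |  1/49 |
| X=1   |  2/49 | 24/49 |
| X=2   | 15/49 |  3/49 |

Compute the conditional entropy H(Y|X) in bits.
0.5200 bits

H(Y|X) = H(X,Y) - H(X)

H(X,Y) = -Σ_{x,y} P(x,y) log₂ P(x,y). Per-cell terms -P(x,y)·log₂P(x,y):
  X=0: 0.29508, 0.11459
  X=1: 0.18836, 0.50437
  X=2: 0.52280, 0.24672
Sum of the 6 terms: H(X,Y) = 1.8719 bits

Marginal of X (row sums):
  P(X=0) = 4/49 + 1/49 = 5/49
  P(X=1) = 2/49 + 24/49 = 26/49
  P(X=2) = 15/49 + 3/49 = 18/49
H(X) = -[(5/49)·log₂(5/49) + (26/49)·log₂(26/49) + (18/49)·log₂(18/49)]
  = 0.33600 + 0.48512 + 0.53074 = 1.3519 bits

H(Y|X) = H(X,Y) - H(X) = 1.8719 - 1.3519 = 0.5200 bits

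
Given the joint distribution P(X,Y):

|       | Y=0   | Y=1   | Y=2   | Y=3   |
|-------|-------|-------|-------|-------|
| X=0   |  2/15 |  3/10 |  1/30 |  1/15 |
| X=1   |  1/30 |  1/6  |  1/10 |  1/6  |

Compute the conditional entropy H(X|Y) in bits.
0.8687 bits

H(X|Y) = H(X,Y) - H(Y)

H(X,Y) = -Σ_{x,y} P(x,y) log₂ P(x,y). Per-cell terms -P(x,y)·log₂P(x,y):
  X=0: 0.38759, 0.52109, 0.16356, 0.26046
  X=1: 0.16356, 0.43083, 0.33219, 0.43083
Sum of the 8 terms: H(X,Y) = 2.6901 bits

Marginal of Y (column sums):
  P(Y=0) = 2/15 + 1/30 = 1/6
  P(Y=1) = 3/10 + 1/6 = 7/15
  P(Y=2) = 1/30 + 1/10 = 2/15
  P(Y=3) = 1/15 + 1/6 = 7/30
H(Y) = -[(1/6)·log₂(1/6) + (7/15)·log₂(7/15) + (2/15)·log₂(2/15) + (7/30)·log₂(7/30)]
  = 0.43083 + 0.51312 + 0.38759 + 0.48989 = 1.8214 bits

H(X|Y) = H(X,Y) - H(Y) = 2.6901 - 1.8214 = 0.8687 bits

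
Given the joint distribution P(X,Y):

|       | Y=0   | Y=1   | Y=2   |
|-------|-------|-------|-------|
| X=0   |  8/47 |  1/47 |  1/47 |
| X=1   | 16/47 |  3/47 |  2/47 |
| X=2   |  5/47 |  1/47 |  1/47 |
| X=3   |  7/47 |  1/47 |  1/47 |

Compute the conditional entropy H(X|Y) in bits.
1.8558 bits

H(X|Y) = H(X,Y) - H(Y)

H(X,Y) = -Σ_{x,y} P(x,y) log₂ P(x,y). Per-cell terms -P(x,y)·log₂P(x,y):
  X=0: 0.43482, 0.11818, 0.11818
  X=1: 0.52922, 0.25338, 0.19381
  X=2: 0.34390, 0.11818, 0.11818
  X=3: 0.40916, 0.11818, 0.11818
Sum of the 12 terms: H(X,Y) = 2.8734 bits

Marginal of Y (column sums):
  P(Y=0) = 8/47 + 16/47 + 5/47 + 7/47 = 36/47
  P(Y=1) = 1/47 + 3/47 + 1/47 + 1/47 = 6/47
  P(Y=2) = 1/47 + 2/47 + 1/47 + 1/47 = 5/47
H(Y) = -[(36/47)·log₂(36/47) + (6/47)·log₂(6/47) + (5/47)·log₂(5/47)]
  = 0.29464 + 0.37910 + 0.34390 = 1.0176 bits

H(X|Y) = H(X,Y) - H(Y) = 2.8734 - 1.0176 = 1.8558 bits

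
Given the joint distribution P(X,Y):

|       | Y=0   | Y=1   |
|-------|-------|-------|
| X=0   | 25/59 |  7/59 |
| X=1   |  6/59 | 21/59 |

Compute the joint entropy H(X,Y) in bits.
1.7556 bits

H(X,Y) = -Σ_{x,y} P(x,y) log₂ P(x,y). Per-cell terms -P(x,y)·log₂P(x,y):
  X=0: 0.52491, 0.36486
  X=1: 0.33536, 0.53045
Sum of the 4 terms: H(X,Y) = 1.7556 bits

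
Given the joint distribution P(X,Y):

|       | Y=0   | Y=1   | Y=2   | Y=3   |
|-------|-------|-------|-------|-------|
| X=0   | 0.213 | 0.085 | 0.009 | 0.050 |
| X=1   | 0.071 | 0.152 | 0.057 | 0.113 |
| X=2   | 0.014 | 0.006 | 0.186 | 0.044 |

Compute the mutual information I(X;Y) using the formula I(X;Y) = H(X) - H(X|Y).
0.4380 bits

I(X;Y) = H(X) - H(X|Y)

Marginal of X (row sums):
  P(X=0) = 0.213 + 0.085 + 0.009 + 0.050 = 0.357
  P(X=1) = 0.071 + 0.152 + 0.057 + 0.113 = 0.393
  P(X=2) = 0.014 + 0.006 + 0.186 + 0.044 = 0.250
H(X) = -[0.357·log₂(0.357) + 0.393·log₂(0.393) + 0.250·log₂(0.250)]
  = 0.53050 + 0.52953 + 0.50000 = 1.56003 bits

Marginal of Y (column sums):
  P(Y=0) = 0.213 + 0.071 + 0.014 = 0.298
  P(Y=1) = 0.085 + 0.152 + 0.006 = 0.243
  P(Y=2) = 0.009 + 0.057 + 0.186 = 0.252
  P(Y=3) = 0.050 + 0.113 + 0.044 = 0.207
H(X|Y) = Σ_y P(y)·H(X|Y=y):
  Y=0: P(Y=0) = 0.298, P(X|Y=0) = (213/298, 71/298, 7/149) → H(X|Y=0) = 1.04659
  Y=1: P(Y=1) = 0.243, P(X|Y=1) = (85/243, 152/243, 2/81) → H(X|Y=1) = 1.08534
  Y=2: P(Y=2) = 0.252, P(X|Y=2) = (1/28, 19/84, 31/42) → H(X|Y=2) = 0.98011
  Y=3: P(Y=3) = 0.207, P(X|Y=3) = (50/207, 113/207, 44/207) → H(X|Y=3) = 1.44668
H(X|Y) = 0.298·1.04659 + 0.243·1.08534 + 0.252·0.98011 + 0.207·1.44668 = 1.12207 bits

I(X;Y) = H(X) - H(X|Y) = 1.56003 - 1.12207 = 0.4380 bits

Cross-check via I(X;Y) = H(X) + H(Y) - H(X,Y): computing H(Y) from the column sums and H(X,Y) from the 12 cells in the same way gives H(Y) = 1.98792 bits and H(X,Y) = 3.10999 bits, so
I(X;Y) = 1.56003 + 1.98792 - 3.10999 = 0.4380 bits ✓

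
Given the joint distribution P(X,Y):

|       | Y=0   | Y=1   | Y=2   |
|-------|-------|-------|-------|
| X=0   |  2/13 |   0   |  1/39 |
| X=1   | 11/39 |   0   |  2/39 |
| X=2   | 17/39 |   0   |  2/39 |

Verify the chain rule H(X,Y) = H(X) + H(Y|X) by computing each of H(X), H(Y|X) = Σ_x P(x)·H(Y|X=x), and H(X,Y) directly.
H(X) = 1.4785 bits, H(Y|X) = 0.5492 bits, H(X,Y) = 2.0277 bits

Marginal of X (row sums):
  P(X=0) = 2/13 + 0 + 1/39 = 7/39
  P(X=1) = 11/39 + 0 + 2/39 = 1/3
  P(X=2) = 17/39 + 0 + 2/39 = 19/39
H(X) = -[(7/39)·log₂(7/39) + (1/3)·log₂(1/3) + (19/39)·log₂(19/39)]
  = 0.44478 + 0.52832 + 0.50544 = 1.4785 bits

H(Y|X) = Σ_x P(x)·H(Y|X=x):
  X=0: P(X=0) = 7/39, P(Y|X=0) = (6/7, 0, 1/7) → H(Y|X=0) = 0.59167
  X=1: P(X=1) = 1/3, P(Y|X=1) = (11/13, 0, 2/13) → H(Y|X=1) = 0.61938
  X=2: P(X=2) = 19/39, P(Y|X=2) = (17/19, 0, 2/19) → H(Y|X=2) = 0.48546
H(Y|X) = (7/39)·0.59167 + (1/3)·0.61938 + (19/39)·0.48546 = 0.5492 bits

H(X,Y) = -Σ_{x,y} P(x,y) log₂ P(x,y). Per-cell terms -P(x,y)·log₂P(x,y):
  X=0: 0.41545, 0.00000, 0.13552
  X=1: 0.51502, 0.00000, 0.21976
  X=2: 0.52218, 0.00000, 0.21976
  (cells with P = 0 contribute 0)
Sum of the 9 terms: H(X,Y) = 2.0277 bits

Chain rule check:
  H(X) + H(Y|X) = 1.4785 + 0.5492 = 2.0277 bits
  H(X,Y) = 2.0277 bits
✓ Chain rule verified.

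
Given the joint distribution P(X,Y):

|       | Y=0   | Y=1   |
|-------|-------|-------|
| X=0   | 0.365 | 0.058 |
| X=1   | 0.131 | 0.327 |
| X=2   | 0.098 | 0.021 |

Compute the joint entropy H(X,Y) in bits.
2.1259 bits

H(X,Y) = -Σ_{x,y} P(x,y) log₂ P(x,y). Per-cell terms -P(x,y)·log₂P(x,y):
  X=0: 0.53072, 0.23825
  X=1: 0.38414, 0.52733
  X=2: 0.32841, 0.11704
Sum of the 6 terms: H(X,Y) = 2.1259 bits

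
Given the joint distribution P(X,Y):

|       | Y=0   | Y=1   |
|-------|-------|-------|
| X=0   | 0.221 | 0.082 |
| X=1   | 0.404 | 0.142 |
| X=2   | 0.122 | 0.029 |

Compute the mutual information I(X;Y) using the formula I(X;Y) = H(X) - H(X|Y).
0.0027 bits

I(X;Y) = H(X) - H(X|Y)

Marginal of X (row sums):
  P(X=0) = 0.221 + 0.082 = 0.303
  P(X=1) = 0.404 + 0.142 = 0.546
  P(X=2) = 0.122 + 0.029 = 0.151
H(X) = -[0.303·log₂(0.303) + 0.546·log₂(0.546) + 0.151·log₂(0.151)]
  = 0.521951 + 0.476673 + 0.411834 = 1.41046 bits

Marginal of Y (column sums):
  P(Y=0) = 0.221 + 0.404 + 0.122 = 0.747
  P(Y=1) = 0.082 + 0.142 + 0.029 = 0.253
H(X|Y) = Σ_y P(y)·H(X|Y=y):
  Y=0: P(Y=0) = 0.747, P(X|Y=0) = (221/747, 404/747, 122/747) → H(X|Y=0) = 1.426365
  Y=1: P(Y=1) = 0.253, P(X|Y=1) = (82/253, 142/253, 29/253) → H(X|Y=1) = 1.352698
H(X|Y) = 0.747·1.426365 + 0.253·1.352698 = 1.40773 bits

I(X;Y) = H(X) - H(X|Y) = 1.41046 - 1.40773 = 0.0027 bits

Cross-check via I(X;Y) = H(X) + H(Y) - H(X,Y): computing H(Y) from the column sums and H(X,Y) from the 6 cells in the same way gives H(Y) = 0.81600 bits and H(X,Y) = 2.22373 bits, so
I(X;Y) = 1.41046 + 0.81600 - 2.22373 = 0.0027 bits ✓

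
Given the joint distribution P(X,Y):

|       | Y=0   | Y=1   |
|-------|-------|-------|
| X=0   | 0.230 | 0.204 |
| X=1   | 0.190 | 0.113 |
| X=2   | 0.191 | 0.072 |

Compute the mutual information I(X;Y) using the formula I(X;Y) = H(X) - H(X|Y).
0.0198 bits

I(X;Y) = H(X) - H(X|Y)

Marginal of X (row sums):
  P(X=0) = 0.230 + 0.204 = 0.434
  P(X=1) = 0.190 + 0.113 = 0.303
  P(X=2) = 0.191 + 0.072 = 0.263
H(X) = -[0.434·log₂(0.434) + 0.303·log₂(0.303) + 0.263·log₂(0.263)]
  = 0.522637 + 0.521951 + 0.506766 = 1.55135 bits

Marginal of Y (column sums):
  P(Y=0) = 0.230 + 0.190 + 0.191 = 0.611
  P(Y=1) = 0.204 + 0.113 + 0.072 = 0.389
H(X|Y) = Σ_y P(y)·H(X|Y=y):
  Y=0: P(Y=0) = 0.611, P(X|Y=0) = (230/611, 190/611, 191/611) → H(X|Y=0) = 1.579048
  Y=1: P(Y=1) = 0.389, P(X|Y=1) = (204/389, 113/389, 72/389) → H(X|Y=1) = 1.456866
H(X|Y) = 0.611·1.579048 + 0.389·1.456866 = 1.53152 bits

I(X;Y) = H(X) - H(X|Y) = 1.55135 - 1.53152 = 0.0198 bits

Cross-check via I(X;Y) = H(X) + H(Y) - H(X,Y): computing H(Y) from the column sums and H(X,Y) from the 6 cells in the same way gives H(Y) = 0.96415 bits and H(X,Y) = 2.49567 bits, so
I(X;Y) = 1.55135 + 0.96415 - 2.49567 = 0.0198 bits ✓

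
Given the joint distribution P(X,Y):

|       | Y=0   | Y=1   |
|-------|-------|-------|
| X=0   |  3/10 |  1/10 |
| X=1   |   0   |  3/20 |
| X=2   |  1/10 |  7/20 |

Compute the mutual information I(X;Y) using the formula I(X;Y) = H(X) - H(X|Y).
0.3025 bits

I(X;Y) = H(X) - H(X|Y)

Marginal of X (row sums):
  P(X=0) = 3/10 + 1/10 = 2/5
  P(X=1) = 0 + 3/20 = 3/20
  P(X=2) = 1/10 + 7/20 = 9/20
H(X) = -[(2/5)·log₂(2/5) + (3/20)·log₂(3/20) + (9/20)·log₂(9/20)]
  = 0.528771 + 0.410545 + 0.518401 = 1.457717 bits

Marginal of Y (column sums):
  P(Y=0) = 3/10 + 0 + 1/10 = 2/5
  P(Y=1) = 1/10 + 3/20 + 7/20 = 3/5
H(X|Y) = Σ_y P(y)·H(X|Y=y):
  Y=0: P(Y=0) = 2/5, P(X|Y=0) = (3/4, 0, 1/4) → H(X|Y=0) = 0.811278
  Y=1: P(Y=1) = 3/5, P(X|Y=1) = (1/6, 1/4, 7/12) → H(X|Y=1) = 1.384432
H(X|Y) = (2/5)·0.811278 + (3/5)·1.384432 = 1.155170 bits

I(X;Y) = H(X) - H(X|Y) = 1.457717 - 1.155170 = 0.3025 bits

Cross-check via I(X;Y) = H(X) + H(Y) - H(X,Y): computing H(Y) from the column sums and H(X,Y) from the 6 cells in the same way gives H(Y) = 0.970951 bits and H(X,Y) = 2.126121 bits, so
I(X;Y) = 1.457717 + 0.970951 - 2.126121 = 0.3025 bits ✓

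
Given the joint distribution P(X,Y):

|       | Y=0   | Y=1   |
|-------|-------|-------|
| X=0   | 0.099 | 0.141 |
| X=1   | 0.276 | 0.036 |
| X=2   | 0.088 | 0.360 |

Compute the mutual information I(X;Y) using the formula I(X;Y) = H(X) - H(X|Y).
0.2802 bits

I(X;Y) = H(X) - H(X|Y)

Marginal of X (row sums):
  P(X=0) = 0.099 + 0.141 = 0.240
  P(X=1) = 0.276 + 0.036 = 0.312
  P(X=2) = 0.088 + 0.360 = 0.448
H(X) = -[0.240·log₂(0.240) + 0.312·log₂(0.312) + 0.448·log₂(0.448)]
  = 0.4941 + 0.5243 + 0.5190 = 1.5374 bits

Marginal of Y (column sums):
  P(Y=0) = 0.099 + 0.276 + 0.088 = 0.463
  P(Y=1) = 0.141 + 0.036 + 0.360 = 0.537
H(X|Y) = Σ_y P(y)·H(X|Y=y):
  Y=0: P(Y=0) = 0.463, P(X|Y=0) = (99/463, 276/463, 88/463) → H(X|Y=0) = 1.3761
  Y=1: P(Y=1) = 0.537, P(X|Y=1) = (47/179, 12/179, 120/179) → H(X|Y=1) = 1.1547
H(X|Y) = 0.463·1.3761 + 0.537·1.1547 = 1.2572 bits

I(X;Y) = H(X) - H(X|Y) = 1.5374 - 1.2572 = 0.2802 bits

Cross-check via I(X;Y) = H(X) + H(Y) - H(X,Y): computing H(Y) from the column sums and H(X,Y) from the 6 cells in the same way gives H(Y) = 0.9960 bits and H(X,Y) = 2.2532 bits, so
I(X;Y) = 1.5374 + 0.9960 - 2.2532 = 0.2802 bits ✓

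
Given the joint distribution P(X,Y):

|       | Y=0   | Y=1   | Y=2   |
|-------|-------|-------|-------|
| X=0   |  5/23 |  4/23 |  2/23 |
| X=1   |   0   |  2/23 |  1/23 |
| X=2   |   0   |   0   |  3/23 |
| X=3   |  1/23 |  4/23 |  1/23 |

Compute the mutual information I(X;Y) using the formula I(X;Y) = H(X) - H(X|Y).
0.3892 bits

I(X;Y) = H(X) - H(X|Y)

Marginal of X (row sums):
  P(X=0) = 5/23 + 4/23 + 2/23 = 11/23
  P(X=1) = 0 + 2/23 + 1/23 = 3/23
  P(X=2) = 0 + 0 + 3/23 = 3/23
  P(X=3) = 1/23 + 4/23 + 1/23 = 6/23
H(X) = -[(11/23)·log₂(11/23) + (3/23)·log₂(3/23) + (3/23)·log₂(3/23) + (6/23)·log₂(6/23)]
  = 0.5089 + 0.3833 + 0.3833 + 0.5057 = 1.7812 bits

Marginal of Y (column sums):
  P(Y=0) = 5/23 + 0 + 0 + 1/23 = 6/23
  P(Y=1) = 4/23 + 2/23 + 0 + 4/23 = 10/23
  P(Y=2) = 2/23 + 1/23 + 3/23 + 1/23 = 7/23
H(X|Y) = Σ_y P(y)·H(X|Y=y):
  Y=0: P(Y=0) = 6/23, P(X|Y=0) = (5/6, 0, 0, 1/6) → H(X|Y=0) = 0.6500
  Y=1: P(Y=1) = 10/23, P(X|Y=1) = (2/5, 1/5, 0, 2/5) → H(X|Y=1) = 1.5219
  Y=2: P(Y=2) = 7/23, P(X|Y=2) = (2/7, 1/7, 3/7, 1/7) → H(X|Y=2) = 1.8424
H(X|Y) = (6/23)·0.6500 + (10/23)·1.5219 + (7/23)·1.8424 = 1.3920 bits

I(X;Y) = H(X) - H(X|Y) = 1.7812 - 1.3920 = 0.3892 bits

Cross-check via I(X;Y) = H(X) + H(Y) - H(X,Y): computing H(Y) from the column sums and H(X,Y) from the 12 cells in the same way gives H(Y) = 1.5505 bits and H(X,Y) = 2.9425 bits, so
I(X;Y) = 1.7812 + 1.5505 - 2.9425 = 0.3892 bits ✓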